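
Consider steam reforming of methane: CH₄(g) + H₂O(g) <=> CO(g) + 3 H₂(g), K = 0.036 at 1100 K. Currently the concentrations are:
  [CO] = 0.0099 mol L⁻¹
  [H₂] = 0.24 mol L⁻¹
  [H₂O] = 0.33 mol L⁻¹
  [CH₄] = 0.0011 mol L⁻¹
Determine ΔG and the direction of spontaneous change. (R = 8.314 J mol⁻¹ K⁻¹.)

Q = [CO]·[H₂]³ / ([CH₄]·[H₂O]) = (0.0099)·(0.24)³ / ((0.0011)·(0.33)) = 0.377
ΔG = RT ln(Q/K) = (8.314 J mol⁻¹ K⁻¹)(1100 K) × ln(0.377/0.036)
   = (9.145 kJ/mol)(2.349) = 21.5 kJ/mol
ΔG > 0, so the forward reaction is non-spontaneous (proceeds in reverse).

ΔG = 21.5 kJ/mol; the forward reaction is non-spontaneous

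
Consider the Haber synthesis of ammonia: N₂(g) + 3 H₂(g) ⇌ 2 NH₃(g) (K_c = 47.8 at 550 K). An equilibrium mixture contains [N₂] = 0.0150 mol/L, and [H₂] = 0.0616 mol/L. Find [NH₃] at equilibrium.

At equilibrium, K_c = [NH₃]² / ([N₂]·[H₂]³) = 47.8.
([NH₃])² / ((0.0150)·(0.0616)³) = 47.8
[NH₃]² = 1.68×10⁻⁴ ⇒ [NH₃] = 0.0129 mol/L

[NH₃] = 0.0129 mol/L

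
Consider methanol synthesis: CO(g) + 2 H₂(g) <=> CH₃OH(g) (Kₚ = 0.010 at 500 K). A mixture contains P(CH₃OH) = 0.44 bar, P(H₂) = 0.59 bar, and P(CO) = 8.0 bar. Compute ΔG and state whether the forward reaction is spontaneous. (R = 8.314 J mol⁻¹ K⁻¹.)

Qₚ = P(CH₃OH) / (P(CO)·P(H₂)²) = (0.44) / ((8.0)·(0.59)²) = 0.158
ΔG = RT ln(Qₚ/Kₚ) = (8.314 J mol⁻¹ K⁻¹)(500 K) × ln(0.158/0.010)
   = (4.157 kJ/mol)(2.760) = 11.5 kJ/mol
ΔG > 0, so the forward reaction is non-spontaneous (proceeds in reverse).

ΔG = 11.5 kJ/mol; the forward reaction is non-spontaneous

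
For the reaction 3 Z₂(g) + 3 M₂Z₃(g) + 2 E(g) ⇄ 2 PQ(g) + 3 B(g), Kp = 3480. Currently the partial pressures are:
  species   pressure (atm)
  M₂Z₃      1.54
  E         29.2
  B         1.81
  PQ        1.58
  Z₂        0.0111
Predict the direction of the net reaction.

Qp = P(PQ)²·P(B)³ / (P(Z₂)³·P(M₂Z₃)³·P(E)²) = (1.58)²·(1.81)³ / ((0.0111)³·(1.54)³·(29.2)²) = 3480
Qp = 3480 = Kp, so the system is already at equilibrium.

neither direction; the system is at equilibrium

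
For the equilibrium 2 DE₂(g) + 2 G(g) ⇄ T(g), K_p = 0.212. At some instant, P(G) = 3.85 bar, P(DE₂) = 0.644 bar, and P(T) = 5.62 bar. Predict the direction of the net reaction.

in the reverse direction

Q_p = P(T) / (P(DE₂)²·P(G)²) = (5.62) / ((0.644)²·(3.85)²) = 0.914
Q_p = 0.914 > K_p = 0.212, so the reverse reaction proceeds.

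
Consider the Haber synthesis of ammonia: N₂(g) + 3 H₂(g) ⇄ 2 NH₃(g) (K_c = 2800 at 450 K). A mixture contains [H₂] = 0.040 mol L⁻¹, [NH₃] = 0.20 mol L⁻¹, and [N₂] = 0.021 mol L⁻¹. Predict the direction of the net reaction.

to the left

Q_c = [NH₃]² / ([N₂]·[H₂]³) = (0.20)² / ((0.021)·(0.040)³) = 30000
Q_c = 30000 > K_c = 2800, so the reverse reaction proceeds.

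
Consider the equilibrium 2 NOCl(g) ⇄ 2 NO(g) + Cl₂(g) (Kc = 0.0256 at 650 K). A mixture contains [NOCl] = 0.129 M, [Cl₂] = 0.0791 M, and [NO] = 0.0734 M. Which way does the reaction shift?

Qc = [NO]²·[Cl₂] / [NOCl]² = (0.0734)²·(0.0791) / (0.129)² = 0.0256
Qc = 0.0256 = Kc, so the system is already at equilibrium.

neither direction; the system is at equilibrium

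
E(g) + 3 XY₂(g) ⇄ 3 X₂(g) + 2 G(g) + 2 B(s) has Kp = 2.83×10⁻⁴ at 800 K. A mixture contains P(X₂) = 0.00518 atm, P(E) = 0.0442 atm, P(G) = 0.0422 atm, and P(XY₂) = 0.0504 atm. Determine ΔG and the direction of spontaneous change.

ΔG = -12.4 kJ/mol; the forward reaction is spontaneous

(B is a pure solid — omitted from Qp.)
Qp = P(X₂)³·P(G)² / (P(E)·P(XY₂)³) = (0.00518)³·(0.0422)² / ((0.0442)·(0.0504)³) = 4.37×10⁻⁵
ΔG = RT ln(Qp/Kp) = (8.314 J mol⁻¹ K⁻¹)(800 K) × ln(4.37×10⁻⁵/2.83×10⁻⁴)
   = (6.651 kJ/mol)(-1.868) = -12.4 kJ/mol
ΔG < 0, so the forward reaction is spontaneous (proceeds forward).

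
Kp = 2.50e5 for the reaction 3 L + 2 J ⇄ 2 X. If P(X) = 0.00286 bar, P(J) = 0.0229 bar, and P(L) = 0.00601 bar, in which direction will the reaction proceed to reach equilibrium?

in the forward direction

Qp = P(X)² / (P(L)³·P(J)²) = (0.00286)² / ((0.00601)³·(0.0229)²) = 71900
Qp = 71900 < Kp = 2.50e5, so the forward reaction proceeds.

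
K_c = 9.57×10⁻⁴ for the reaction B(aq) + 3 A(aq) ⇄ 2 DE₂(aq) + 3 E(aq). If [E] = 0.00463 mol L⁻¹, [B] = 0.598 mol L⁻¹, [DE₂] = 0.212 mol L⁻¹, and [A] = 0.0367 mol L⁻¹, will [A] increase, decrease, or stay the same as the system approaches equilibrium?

Q_c = [DE₂]²·[E]³ / ([B]·[A]³) = (0.212)²·(0.00463)³ / ((0.598)·(0.0367)³) = 1.51×10⁻⁴
Q_c = 1.51×10⁻⁴ < K_c = 9.57×10⁻⁴: net forward reaction.
A is a reactant, so it decreases.

decrease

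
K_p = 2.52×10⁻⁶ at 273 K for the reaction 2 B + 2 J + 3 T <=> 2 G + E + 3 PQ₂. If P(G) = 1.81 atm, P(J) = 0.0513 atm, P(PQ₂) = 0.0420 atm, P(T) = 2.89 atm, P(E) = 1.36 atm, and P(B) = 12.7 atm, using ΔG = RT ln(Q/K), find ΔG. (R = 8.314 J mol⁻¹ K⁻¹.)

ΔG = 5.78 kJ/mol

Q_p = P(G)²·P(E)·P(PQ₂)³ / (P(B)²·P(J)²·P(T)³) = (1.81)²·(1.36)·(0.0420)³ / ((12.7)²·(0.0513)²·(2.89)³) = 3.22×10⁻⁵
ΔG = RT ln(Q_p/K_p) = (8.314 J mol⁻¹ K⁻¹)(273 K) × ln(3.22×10⁻⁵/2.52×10⁻⁶)
   = (2.270 kJ/mol)(2.548) = 5.78 kJ/mol
ΔG > 0, so the forward reaction is non-spontaneous (proceeds in reverse).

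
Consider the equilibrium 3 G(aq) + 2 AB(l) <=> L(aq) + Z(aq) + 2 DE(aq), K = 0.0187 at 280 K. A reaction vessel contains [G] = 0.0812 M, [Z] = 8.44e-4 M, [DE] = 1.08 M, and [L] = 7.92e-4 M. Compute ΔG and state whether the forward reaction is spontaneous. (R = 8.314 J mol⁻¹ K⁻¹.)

ΔG = -5.94 kJ/mol; the forward reaction is spontaneous

(AB is a pure liquid — omitted from Q.)
Q = [L]·[Z]·[DE]² / [G]³ = (7.92e-4)·(8.44e-4)·(1.08)² / (0.0812)³ = 0.00146
ΔG = RT ln(Q/K) = (8.314 J mol⁻¹ K⁻¹)(280 K) × ln(0.00146/0.0187)
   = (2.328 kJ/mol)(-2.550) = -5.94 kJ/mol
ΔG < 0, so the forward reaction is spontaneous (proceeds forward).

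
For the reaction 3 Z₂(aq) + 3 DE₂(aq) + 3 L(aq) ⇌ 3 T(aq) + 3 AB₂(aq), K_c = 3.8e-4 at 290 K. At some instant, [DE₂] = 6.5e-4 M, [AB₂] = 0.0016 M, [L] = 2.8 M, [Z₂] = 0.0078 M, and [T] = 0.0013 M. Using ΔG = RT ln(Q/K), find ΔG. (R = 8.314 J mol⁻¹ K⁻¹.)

Q_c = [T]³·[AB₂]³ / ([Z₂]³·[DE₂]³·[L]³) = (0.0013)³·(0.0016)³ / ((0.0078)³·(6.5e-4)³·(2.8)³) = 0.00315
ΔG = RT ln(Q_c/K_c) = (8.314 J mol⁻¹ K⁻¹)(290 K) × ln(0.00315/3.8e-4)
   = (2.411 kJ/mol)(2.115) = 5.10 kJ/mol
ΔG > 0, so the forward reaction is non-spontaneous (proceeds in reverse).

ΔG = 5.10 kJ/mol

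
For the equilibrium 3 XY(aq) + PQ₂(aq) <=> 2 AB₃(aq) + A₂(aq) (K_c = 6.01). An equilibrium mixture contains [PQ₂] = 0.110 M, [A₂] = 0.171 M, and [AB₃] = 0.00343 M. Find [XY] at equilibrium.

[XY] = 0.0145 M

At equilibrium, K_c = [AB₃]²·[A₂] / ([XY]³·[PQ₂]) = 6.01.
(0.00343)²·(0.171) / (([XY])³·(0.110)) = 6.01
[XY]³ = 3.04×10⁻⁶ ⇒ [XY] = 0.0145 M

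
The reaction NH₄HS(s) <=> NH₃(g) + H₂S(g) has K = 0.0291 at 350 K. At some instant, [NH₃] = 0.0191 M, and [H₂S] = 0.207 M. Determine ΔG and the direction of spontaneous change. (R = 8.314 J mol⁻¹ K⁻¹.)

ΔG = -5.81 kJ/mol; the forward reaction is spontaneous

(NH₄HS is a pure solid — omitted from Q.)
Q = [NH₃]·[H₂S] = (0.0191)·(0.207) = 0.00395
ΔG = RT ln(Q/K) = (8.314 J mol⁻¹ K⁻¹)(350 K) × ln(0.00395/0.0291)
   = (2.910 kJ/mol)(-1.997) = -5.81 kJ/mol
ΔG < 0, so the forward reaction is spontaneous (proceeds forward).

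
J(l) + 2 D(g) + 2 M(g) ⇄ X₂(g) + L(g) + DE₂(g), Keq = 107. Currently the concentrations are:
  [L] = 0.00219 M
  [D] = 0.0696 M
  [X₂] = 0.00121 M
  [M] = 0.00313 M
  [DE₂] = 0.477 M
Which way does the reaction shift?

(J is a pure liquid — omitted from Q.)
Q = [X₂]·[L]·[DE₂] / ([D]²·[M]²) = (0.00121)·(0.00219)·(0.477) / ((0.0696)²·(0.00313)²) = 26.6
Q = 26.6 < Keq = 107, so the forward reaction proceeds.

to the right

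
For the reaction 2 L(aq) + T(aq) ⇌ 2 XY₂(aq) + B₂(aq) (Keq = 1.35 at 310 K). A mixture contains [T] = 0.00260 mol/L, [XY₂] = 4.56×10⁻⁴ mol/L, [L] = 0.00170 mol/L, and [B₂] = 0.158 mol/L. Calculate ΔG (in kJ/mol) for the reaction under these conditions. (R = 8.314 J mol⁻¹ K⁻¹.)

ΔG = 3.03 kJ/mol

Q = [XY₂]²·[B₂] / ([L]²·[T]) = (4.56×10⁻⁴)²·(0.158) / ((0.00170)²·(0.00260)) = 4.37
ΔG = RT ln(Q/Keq) = (8.314 J mol⁻¹ K⁻¹)(310 K) × ln(4.37/1.35)
   = (2.577 kJ/mol)(1.175) = 3.03 kJ/mol
ΔG > 0, so the forward reaction is non-spontaneous (proceeds in reverse).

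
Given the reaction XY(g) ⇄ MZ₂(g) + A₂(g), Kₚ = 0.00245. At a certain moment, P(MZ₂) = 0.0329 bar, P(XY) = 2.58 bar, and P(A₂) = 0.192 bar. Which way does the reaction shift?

Qₚ = P(MZ₂)·P(A₂) / P(XY) = (0.0329)·(0.192) / (2.58) = 0.00245
Qₚ = 0.00245 = Kₚ, so the system is already at equilibrium.

no net change (already at equilibrium)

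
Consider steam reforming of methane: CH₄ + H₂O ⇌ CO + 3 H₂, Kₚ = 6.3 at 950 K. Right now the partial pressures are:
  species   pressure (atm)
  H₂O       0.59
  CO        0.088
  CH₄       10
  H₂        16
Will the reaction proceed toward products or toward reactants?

reverse (toward reactants)

Qₚ = P(CO)·P(H₂)³ / (P(CH₄)·P(H₂O)) = (0.088)·(16)³ / ((10)·(0.59)) = 61
Qₚ = 61 > Kₚ = 6.3, so the reverse reaction proceeds.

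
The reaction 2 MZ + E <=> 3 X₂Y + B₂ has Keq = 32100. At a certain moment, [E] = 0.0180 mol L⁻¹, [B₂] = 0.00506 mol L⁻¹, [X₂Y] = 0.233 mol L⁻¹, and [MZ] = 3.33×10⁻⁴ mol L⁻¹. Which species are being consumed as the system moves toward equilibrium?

Q = [X₂Y]³·[B₂] / ([MZ]²·[E]) = (0.233)³·(0.00506) / ((3.33×10⁻⁴)²·(0.0180)) = 32100
Q = 32100 = Keq; the system is at equilibrium.

none (at equilibrium)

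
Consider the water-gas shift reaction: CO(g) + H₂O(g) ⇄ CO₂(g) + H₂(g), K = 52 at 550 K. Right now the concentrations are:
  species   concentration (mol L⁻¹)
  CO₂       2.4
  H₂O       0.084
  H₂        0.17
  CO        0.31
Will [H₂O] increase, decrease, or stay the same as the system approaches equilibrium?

decrease

Q = [CO₂]·[H₂] / ([CO]·[H₂O]) = (2.4)·(0.17) / ((0.31)·(0.084)) = 16
Q = 16 < K = 52: net forward reaction.
H₂O is a reactant, so it decreases.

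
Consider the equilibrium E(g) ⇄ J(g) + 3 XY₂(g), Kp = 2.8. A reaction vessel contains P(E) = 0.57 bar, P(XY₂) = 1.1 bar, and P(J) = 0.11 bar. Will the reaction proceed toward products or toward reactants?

toward products

Qp = P(J)·P(XY₂)³ / P(E) = (0.11)·(1.1)³ / (0.57) = 0.26
Qp = 0.26 < Kp = 2.8, so the forward reaction proceeds.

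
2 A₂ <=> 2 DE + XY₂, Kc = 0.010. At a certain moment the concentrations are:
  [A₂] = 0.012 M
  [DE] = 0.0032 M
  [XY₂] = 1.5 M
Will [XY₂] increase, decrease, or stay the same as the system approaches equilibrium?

decrease

Qc = [DE]²·[XY₂] / [A₂]² = (0.0032)²·(1.5) / (0.012)² = 0.11
Qc = 0.11 > Kc = 0.010: net reverse reaction.
XY₂ is a product, so it decreases.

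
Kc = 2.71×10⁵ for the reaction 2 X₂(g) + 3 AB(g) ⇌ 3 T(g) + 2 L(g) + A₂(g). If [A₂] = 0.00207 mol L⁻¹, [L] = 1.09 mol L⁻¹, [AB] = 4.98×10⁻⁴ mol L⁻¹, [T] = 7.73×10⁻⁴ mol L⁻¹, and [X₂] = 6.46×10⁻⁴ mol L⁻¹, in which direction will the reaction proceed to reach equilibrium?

Qc = [T]³·[L]²·[A₂] / ([X₂]²·[AB]³) = (7.73×10⁻⁴)³·(1.09)²·(0.00207) / ((6.46×10⁻⁴)²·(4.98×10⁻⁴)³) = 22000
Qc = 22000 < Kc = 2.71×10⁵, so the forward reaction proceeds.

in the forward direction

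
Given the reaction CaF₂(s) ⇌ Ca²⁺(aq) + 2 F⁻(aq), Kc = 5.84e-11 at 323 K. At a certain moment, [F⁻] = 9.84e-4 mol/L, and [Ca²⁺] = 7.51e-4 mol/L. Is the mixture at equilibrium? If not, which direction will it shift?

no; Q > K, reaction proceeds in reverse

(CaF₂ is a pure solid — omitted from Qc.)
Qc = [Ca²⁺]·[F⁻]² = (7.51e-4)·(9.84e-4)² = 7.27e-10
Qc = 7.27e-10 > Kc = 5.84e-11: net reverse reaction.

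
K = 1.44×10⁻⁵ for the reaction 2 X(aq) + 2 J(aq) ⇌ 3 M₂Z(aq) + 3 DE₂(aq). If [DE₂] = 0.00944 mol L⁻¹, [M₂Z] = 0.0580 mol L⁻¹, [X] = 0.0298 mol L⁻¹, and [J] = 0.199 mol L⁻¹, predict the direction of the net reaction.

Q = [M₂Z]³·[DE₂]³ / ([X]²·[J]²) = (0.0580)³·(0.00944)³ / ((0.0298)²·(0.199)²) = 4.67×10⁻⁶
Q = 4.67×10⁻⁶ < K = 1.44×10⁻⁵, so the forward reaction proceeds.

forward (toward products)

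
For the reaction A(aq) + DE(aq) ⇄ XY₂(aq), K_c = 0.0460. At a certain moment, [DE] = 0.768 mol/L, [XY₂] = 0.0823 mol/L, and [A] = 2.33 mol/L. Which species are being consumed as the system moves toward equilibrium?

Q_c = [XY₂] / ([A]·[DE]) = (0.0823) / ((2.33)·(0.768)) = 0.0460
Q_c = 0.0460 = K_c; the system is at equilibrium.

none (at equilibrium)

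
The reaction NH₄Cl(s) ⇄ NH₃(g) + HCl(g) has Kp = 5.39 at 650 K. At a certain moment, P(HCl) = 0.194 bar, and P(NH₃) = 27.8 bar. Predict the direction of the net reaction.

(NH₄Cl is a pure solid — omitted from Qp.)
Qp = P(NH₃)·P(HCl) = (27.8)·(0.194) = 5.39
Qp = 5.39 = Kp, so the system is already at equilibrium.

at equilibrium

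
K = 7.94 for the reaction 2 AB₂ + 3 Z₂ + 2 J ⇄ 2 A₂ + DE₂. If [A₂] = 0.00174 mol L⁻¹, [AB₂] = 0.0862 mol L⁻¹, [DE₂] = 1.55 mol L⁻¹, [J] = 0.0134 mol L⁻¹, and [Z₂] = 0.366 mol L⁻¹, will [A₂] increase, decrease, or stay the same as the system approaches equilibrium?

Q = [A₂]²·[DE₂] / ([AB₂]²·[Z₂]³·[J]²) = (0.00174)²·(1.55) / ((0.0862)²·(0.366)³·(0.0134)²) = 71.7
Q = 71.7 > K = 7.94: net reverse reaction.
A₂ is a product, so it decreases.

decrease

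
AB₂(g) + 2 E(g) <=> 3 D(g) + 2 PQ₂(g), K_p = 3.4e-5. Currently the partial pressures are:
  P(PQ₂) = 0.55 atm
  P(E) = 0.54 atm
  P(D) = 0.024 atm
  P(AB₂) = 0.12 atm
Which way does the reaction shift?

Q_p = P(D)³·P(PQ₂)² / (P(AB₂)·P(E)²) = (0.024)³·(0.55)² / ((0.12)·(0.54)²) = 1.2e-4
Q_p = 1.2e-4 > K_p = 3.4e-5, so the reverse reaction proceeds.

in the reverse direction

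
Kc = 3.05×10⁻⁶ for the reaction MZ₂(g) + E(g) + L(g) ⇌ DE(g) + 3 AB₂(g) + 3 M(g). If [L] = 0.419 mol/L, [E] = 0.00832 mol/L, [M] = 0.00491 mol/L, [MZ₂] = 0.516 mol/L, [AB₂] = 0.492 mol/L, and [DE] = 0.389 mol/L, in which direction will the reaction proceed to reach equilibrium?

Qc = [DE]·[AB₂]³·[M]³ / ([MZ₂]·[E]·[L]) = (0.389)·(0.492)³·(0.00491)³ / ((0.516)·(0.00832)·(0.419)) = 3.05×10⁻⁶
Qc = 3.05×10⁻⁶ = Kc, so the system is already at equilibrium.

at equilibrium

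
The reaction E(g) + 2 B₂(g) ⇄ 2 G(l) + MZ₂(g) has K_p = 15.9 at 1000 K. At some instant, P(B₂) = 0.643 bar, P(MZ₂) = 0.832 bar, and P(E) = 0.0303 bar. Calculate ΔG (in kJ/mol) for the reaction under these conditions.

(G is a pure liquid — omitted from Q_p.)
Q_p = P(MZ₂) / (P(E)·P(B₂)²) = (0.832) / ((0.0303)·(0.643)²) = 66.4
ΔG = RT ln(Q_p/K_p) = (8.314 J mol⁻¹ K⁻¹)(1000 K) × ln(66.4/15.9)
   = (8.314 kJ/mol)(1.429) = 11.9 kJ/mol
ΔG > 0, so the forward reaction is non-spontaneous (proceeds in reverse).

ΔG = 11.9 kJ/mol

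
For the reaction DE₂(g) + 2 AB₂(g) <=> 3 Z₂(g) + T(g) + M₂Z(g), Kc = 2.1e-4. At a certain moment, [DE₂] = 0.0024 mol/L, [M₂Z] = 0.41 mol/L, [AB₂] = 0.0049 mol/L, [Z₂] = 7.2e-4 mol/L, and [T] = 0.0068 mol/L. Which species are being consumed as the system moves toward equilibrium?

DE₂, AB₂ (reactants)

Qc = [Z₂]³·[T]·[M₂Z] / ([DE₂]·[AB₂]²) = (7.2e-4)³·(0.0068)·(0.41) / ((0.0024)·(0.0049)²) = 1.8e-5
Qc = 1.8e-5 < Kc = 2.1e-4: net forward reaction.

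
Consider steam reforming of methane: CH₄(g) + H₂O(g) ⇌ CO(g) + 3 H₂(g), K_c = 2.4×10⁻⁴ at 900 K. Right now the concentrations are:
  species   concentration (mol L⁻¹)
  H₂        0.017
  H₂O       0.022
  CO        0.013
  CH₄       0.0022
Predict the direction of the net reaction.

Q_c = [CO]·[H₂]³ / ([CH₄]·[H₂O]) = (0.013)·(0.017)³ / ((0.0022)·(0.022)) = 0.0013
Q_c = 0.0013 > K_c = 2.4×10⁻⁴, so the reverse reaction proceeds.

reverse (toward reactants)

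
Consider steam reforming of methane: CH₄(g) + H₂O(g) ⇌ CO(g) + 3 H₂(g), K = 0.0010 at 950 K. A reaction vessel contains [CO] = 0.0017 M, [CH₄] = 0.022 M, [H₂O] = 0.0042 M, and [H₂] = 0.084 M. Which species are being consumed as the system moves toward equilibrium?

CO, H₂ (products)

Q = [CO]·[H₂]³ / ([CH₄]·[H₂O]) = (0.0017)·(0.084)³ / ((0.022)·(0.0042)) = 0.011
Q = 0.011 > K = 0.0010: net reverse reaction.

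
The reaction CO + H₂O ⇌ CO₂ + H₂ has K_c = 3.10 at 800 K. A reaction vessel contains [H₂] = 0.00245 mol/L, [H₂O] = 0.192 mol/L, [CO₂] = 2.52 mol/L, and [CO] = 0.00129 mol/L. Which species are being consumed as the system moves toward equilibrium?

CO₂, H₂ (products)

Q_c = [CO₂]·[H₂] / ([CO]·[H₂O]) = (2.52)·(0.00245) / ((0.00129)·(0.192)) = 24.9
Q_c = 24.9 > K_c = 3.10: net reverse reaction.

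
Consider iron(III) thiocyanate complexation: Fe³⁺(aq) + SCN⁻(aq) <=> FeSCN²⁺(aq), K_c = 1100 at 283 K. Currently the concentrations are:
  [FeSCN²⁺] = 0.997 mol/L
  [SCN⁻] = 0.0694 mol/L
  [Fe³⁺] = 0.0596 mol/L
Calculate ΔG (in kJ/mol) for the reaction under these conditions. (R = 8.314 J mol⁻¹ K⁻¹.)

Q_c = [FeSCN²⁺] / ([Fe³⁺]·[SCN⁻]) = (0.997) / ((0.0596)·(0.0694)) = 241
ΔG = RT ln(Q_c/K_c) = (8.314 J mol⁻¹ K⁻¹)(283 K) × ln(241/1100)
   = (2.353 kJ/mol)(-1.518) = -3.57 kJ/mol
ΔG < 0, so the forward reaction is spontaneous (proceeds forward).

ΔG = -3.57 kJ/mol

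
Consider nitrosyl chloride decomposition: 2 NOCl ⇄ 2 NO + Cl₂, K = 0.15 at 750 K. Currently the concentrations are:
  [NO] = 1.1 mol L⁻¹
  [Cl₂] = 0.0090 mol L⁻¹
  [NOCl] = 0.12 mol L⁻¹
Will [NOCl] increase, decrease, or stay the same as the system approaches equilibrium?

Q = [NO]²·[Cl₂] / [NOCl]² = (1.1)²·(0.0090) / (0.12)² = 0.76
Q = 0.76 > K = 0.15: net reverse reaction.
NOCl is a reactant, so it increases.

increase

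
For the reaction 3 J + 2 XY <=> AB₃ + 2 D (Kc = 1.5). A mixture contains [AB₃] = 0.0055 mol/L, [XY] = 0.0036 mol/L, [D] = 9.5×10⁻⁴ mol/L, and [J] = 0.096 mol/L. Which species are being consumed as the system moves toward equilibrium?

Qc = [AB₃]·[D]² / ([J]³·[XY]²) = (0.0055)·(9.5×10⁻⁴)² / ((0.096)³·(0.0036)²) = 0.43
Qc = 0.43 < Kc = 1.5: net forward reaction.

J, XY (reactants)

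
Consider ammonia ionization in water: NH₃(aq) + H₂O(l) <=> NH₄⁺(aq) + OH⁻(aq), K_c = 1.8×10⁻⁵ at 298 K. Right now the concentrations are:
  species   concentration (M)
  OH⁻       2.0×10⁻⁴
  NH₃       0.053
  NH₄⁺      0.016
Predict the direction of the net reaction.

in the reverse direction

(H₂O is a pure liquid — omitted from Q_c.)
Q_c = [NH₄⁺]·[OH⁻] / [NH₃] = (0.016)·(2.0×10⁻⁴) / (0.053) = 6.0×10⁻⁵
Q_c = 6.0×10⁻⁵ > K_c = 1.8×10⁻⁵, so the reverse reaction proceeds.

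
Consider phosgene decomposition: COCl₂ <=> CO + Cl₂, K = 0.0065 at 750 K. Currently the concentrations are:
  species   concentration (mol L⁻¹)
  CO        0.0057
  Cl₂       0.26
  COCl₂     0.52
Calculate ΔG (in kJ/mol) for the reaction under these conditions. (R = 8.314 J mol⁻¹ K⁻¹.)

ΔG = -5.14 kJ/mol

Q = [CO]·[Cl₂] / [COCl₂] = (0.0057)·(0.26) / (0.52) = 0.00285
ΔG = RT ln(Q/K) = (8.314 J mol⁻¹ K⁻¹)(750 K) × ln(0.00285/0.0065)
   = (6.236 kJ/mol)(-0.8245) = -5.14 kJ/mol
ΔG < 0, so the forward reaction is spontaneous (proceeds forward).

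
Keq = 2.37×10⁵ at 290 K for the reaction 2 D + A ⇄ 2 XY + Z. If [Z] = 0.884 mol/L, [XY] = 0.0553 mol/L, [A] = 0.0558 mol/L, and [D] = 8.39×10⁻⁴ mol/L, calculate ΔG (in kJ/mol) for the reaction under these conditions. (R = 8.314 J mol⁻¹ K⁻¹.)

ΔG = -2.98 kJ/mol

Q = [XY]²·[Z] / ([D]²·[A]) = (0.0553)²·(0.884) / ((8.39×10⁻⁴)²·(0.0558)) = 68800
ΔG = RT ln(Q/Keq) = (8.314 J mol⁻¹ K⁻¹)(290 K) × ln(68800/2.37×10⁵)
   = (2.411 kJ/mol)(-1.237) = -2.98 kJ/mol
ΔG < 0, so the forward reaction is spontaneous (proceeds forward).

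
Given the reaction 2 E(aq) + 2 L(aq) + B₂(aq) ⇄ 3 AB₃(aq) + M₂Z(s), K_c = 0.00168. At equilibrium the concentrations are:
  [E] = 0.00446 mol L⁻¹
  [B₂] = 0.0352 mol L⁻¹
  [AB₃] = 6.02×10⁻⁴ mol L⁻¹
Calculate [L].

[L] = 0.431 mol L⁻¹

(M₂Z is a pure solid — omitted from K_c.)
At equilibrium, K_c = [AB₃]³ / ([E]²·[L]²·[B₂]) = 0.00168.
(6.02×10⁻⁴)³ / ((0.00446)²·([L])²·(0.0352)) = 0.00168
[L]² = 0.185 ⇒ [L] = 0.431 mol L⁻¹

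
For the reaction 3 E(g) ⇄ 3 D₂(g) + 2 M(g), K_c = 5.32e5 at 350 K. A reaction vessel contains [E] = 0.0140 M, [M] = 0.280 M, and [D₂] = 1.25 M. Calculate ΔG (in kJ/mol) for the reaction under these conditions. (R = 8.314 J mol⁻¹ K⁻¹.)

Q_c = [D₂]³·[M]² / [E]³ = (1.25)³·(0.280)² / (0.0140)³ = 55800
ΔG = RT ln(Q_c/K_c) = (8.314 J mol⁻¹ K⁻¹)(350 K) × ln(55800/5.32e5)
   = (2.910 kJ/mol)(-2.255) = -6.56 kJ/mol
ΔG < 0, so the forward reaction is spontaneous (proceeds forward).

ΔG = -6.56 kJ/mol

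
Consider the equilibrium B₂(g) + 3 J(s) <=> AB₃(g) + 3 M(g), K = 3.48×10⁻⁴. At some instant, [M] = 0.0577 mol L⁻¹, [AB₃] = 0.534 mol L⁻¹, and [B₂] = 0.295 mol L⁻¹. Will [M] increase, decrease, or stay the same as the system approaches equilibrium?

stay the same

(J is a pure solid — omitted from Q.)
Q = [AB₃]·[M]³ / [B₂] = (0.534)·(0.0577)³ / (0.295) = 3.48×10⁻⁴
Q = 3.48×10⁻⁴ = K; the system is at equilibrium.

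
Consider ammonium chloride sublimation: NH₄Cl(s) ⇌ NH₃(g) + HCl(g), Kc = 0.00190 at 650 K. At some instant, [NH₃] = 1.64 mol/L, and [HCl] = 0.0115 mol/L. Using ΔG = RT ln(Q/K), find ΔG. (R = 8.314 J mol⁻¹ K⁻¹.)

ΔG = 12.4 kJ/mol

(NH₄Cl is a pure solid — omitted from Qc.)
Qc = [NH₃]·[HCl] = (1.64)·(0.0115) = 0.0189
ΔG = RT ln(Qc/Kc) = (8.314 J mol⁻¹ K⁻¹)(650 K) × ln(0.0189/0.00190)
   = (5.404 kJ/mol)(2.297) = 12.4 kJ/mol
ΔG > 0, so the forward reaction is non-spontaneous (proceeds in reverse).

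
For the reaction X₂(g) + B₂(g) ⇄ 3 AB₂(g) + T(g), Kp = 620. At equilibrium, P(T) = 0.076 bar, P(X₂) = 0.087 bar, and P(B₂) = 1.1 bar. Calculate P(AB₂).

At equilibrium, Kp = P(AB₂)³·P(T) / (P(X₂)·P(B₂)) = 620.
(P(AB₂))³·(0.076) / ((0.087)·(1.1)) = 620
P(AB₂)³ = 781 ⇒ P(AB₂) = 9.2 bar

P(AB₂) = 9.2 bar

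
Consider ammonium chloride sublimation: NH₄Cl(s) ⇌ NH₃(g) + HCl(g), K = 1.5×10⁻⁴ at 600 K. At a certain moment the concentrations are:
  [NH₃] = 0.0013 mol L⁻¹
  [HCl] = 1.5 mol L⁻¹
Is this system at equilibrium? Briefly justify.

no; Q > K, reaction proceeds in reverse

(NH₄Cl is a pure solid — omitted from Q.)
Q = [NH₃]·[HCl] = (0.0013)·(1.5) = 0.0020
Q = 0.0020 > K = 1.5×10⁻⁴: net reverse reaction.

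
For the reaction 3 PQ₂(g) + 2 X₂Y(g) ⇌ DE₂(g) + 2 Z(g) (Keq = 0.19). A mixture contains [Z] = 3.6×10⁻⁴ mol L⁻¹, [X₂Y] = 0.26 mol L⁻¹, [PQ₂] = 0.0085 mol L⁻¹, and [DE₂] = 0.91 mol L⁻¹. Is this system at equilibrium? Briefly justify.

no; Q > K, reaction proceeds in reverse

Q = [DE₂]·[Z]² / ([PQ₂]³·[X₂Y]²) = (0.91)·(3.6×10⁻⁴)² / ((0.0085)³·(0.26)²) = 2.8
Q = 2.8 > Keq = 0.19: net reverse reaction.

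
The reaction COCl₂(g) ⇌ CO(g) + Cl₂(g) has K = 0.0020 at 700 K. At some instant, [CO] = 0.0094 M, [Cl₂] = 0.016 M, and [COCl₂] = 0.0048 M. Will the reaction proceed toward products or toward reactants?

Q = [CO]·[Cl₂] / [COCl₂] = (0.0094)·(0.016) / (0.0048) = 0.031
Q = 0.031 > K = 0.0020, so the reverse reaction proceeds.

in the reverse direction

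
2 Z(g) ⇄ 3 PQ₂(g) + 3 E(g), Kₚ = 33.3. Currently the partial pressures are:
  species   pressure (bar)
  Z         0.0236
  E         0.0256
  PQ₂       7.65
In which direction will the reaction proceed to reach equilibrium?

Qₚ = P(PQ₂)³·P(E)³ / P(Z)² = (7.65)³·(0.0256)³ / (0.0236)² = 13.5
Qₚ = 13.5 < Kₚ = 33.3, so the forward reaction proceeds.

forward (toward products)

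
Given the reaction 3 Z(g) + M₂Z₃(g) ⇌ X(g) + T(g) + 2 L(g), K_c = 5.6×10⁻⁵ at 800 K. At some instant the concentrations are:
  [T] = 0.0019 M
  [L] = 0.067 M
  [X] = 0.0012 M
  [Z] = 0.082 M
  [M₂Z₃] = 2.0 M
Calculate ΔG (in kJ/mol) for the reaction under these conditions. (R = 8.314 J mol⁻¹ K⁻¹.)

Q_c = [X]·[T]·[L]² / ([Z]³·[M₂Z₃]) = (0.0012)·(0.0019)·(0.067)² / ((0.082)³·(2.0)) = 9.28×10⁻⁶
ΔG = RT ln(Q_c/K_c) = (8.314 J mol⁻¹ K⁻¹)(800 K) × ln(9.28×10⁻⁶/5.6×10⁻⁵)
   = (6.651 kJ/mol)(-1.797) = -12.0 kJ/mol
ΔG < 0, so the forward reaction is spontaneous (proceeds forward).

ΔG = -12.0 kJ/mol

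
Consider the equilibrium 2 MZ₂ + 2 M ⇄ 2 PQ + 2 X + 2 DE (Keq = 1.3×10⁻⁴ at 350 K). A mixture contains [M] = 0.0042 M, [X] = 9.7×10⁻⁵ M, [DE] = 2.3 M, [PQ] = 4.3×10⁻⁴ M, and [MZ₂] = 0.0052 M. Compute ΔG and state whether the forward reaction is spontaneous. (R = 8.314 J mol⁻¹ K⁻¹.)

ΔG = -5.55 kJ/mol; the forward reaction is spontaneous

Q = [PQ]²·[X]²·[DE]² / ([MZ₂]²·[M]²) = (4.3×10⁻⁴)²·(9.7×10⁻⁵)²·(2.3)² / ((0.0052)²·(0.0042)²) = 1.93×10⁻⁵
ΔG = RT ln(Q/Keq) = (8.314 J mol⁻¹ K⁻¹)(350 K) × ln(1.93×10⁻⁵/1.3×10⁻⁴)
   = (2.910 kJ/mol)(-1.907) = -5.55 kJ/mol
ΔG < 0, so the forward reaction is spontaneous (proceeds forward).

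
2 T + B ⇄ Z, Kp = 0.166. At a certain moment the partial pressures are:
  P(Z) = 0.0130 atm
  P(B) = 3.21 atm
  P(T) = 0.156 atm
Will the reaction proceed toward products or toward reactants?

at equilibrium

Qp = P(Z) / (P(T)²·P(B)) = (0.0130) / ((0.156)²·(3.21)) = 0.166
Qp = 0.166 = Kp, so the system is already at equilibrium.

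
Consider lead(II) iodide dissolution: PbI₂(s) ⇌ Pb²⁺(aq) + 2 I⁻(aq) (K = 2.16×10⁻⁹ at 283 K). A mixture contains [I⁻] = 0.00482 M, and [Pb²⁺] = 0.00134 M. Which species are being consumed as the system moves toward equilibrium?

Pb²⁺, I⁻ (products)

(PbI₂ is a pure solid — omitted from Q.)
Q = [Pb²⁺]·[I⁻]² = (0.00134)·(0.00482)² = 3.11×10⁻⁸
Q = 3.11×10⁻⁸ > K = 2.16×10⁻⁹: net reverse reaction.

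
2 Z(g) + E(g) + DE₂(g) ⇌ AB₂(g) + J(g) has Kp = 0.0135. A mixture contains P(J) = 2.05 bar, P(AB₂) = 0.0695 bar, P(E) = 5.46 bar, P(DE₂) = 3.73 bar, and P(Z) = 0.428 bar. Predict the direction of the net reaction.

Qp = P(AB₂)·P(J) / (P(Z)²·P(E)·P(DE₂)) = (0.0695)·(2.05) / ((0.428)²·(5.46)·(3.73)) = 0.0382
Qp = 0.0382 > Kp = 0.0135, so the reverse reaction proceeds.

in the reverse direction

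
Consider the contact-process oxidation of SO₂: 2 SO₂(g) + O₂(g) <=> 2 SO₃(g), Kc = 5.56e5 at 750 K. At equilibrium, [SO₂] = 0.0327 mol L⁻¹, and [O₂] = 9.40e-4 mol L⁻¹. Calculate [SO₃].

At equilibrium, Kc = [SO₃]² / ([SO₂]²·[O₂]) = 5.56e5.
([SO₃])² / ((0.0327)²·(9.40e-4)) = 5.56e5
[SO₃]² = 0.559 ⇒ [SO₃] = 0.748 mol L⁻¹

[SO₃] = 0.748 mol L⁻¹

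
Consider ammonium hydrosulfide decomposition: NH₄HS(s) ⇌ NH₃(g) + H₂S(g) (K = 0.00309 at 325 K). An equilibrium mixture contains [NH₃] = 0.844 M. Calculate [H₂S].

[H₂S] = 0.00366 M

(NH₄HS is a pure solid — omitted from K.)
At equilibrium, K = [NH₃]·[H₂S] = 0.00309.
(0.844)·([H₂S]) = 0.00309
[H₂S] = 0.00366 M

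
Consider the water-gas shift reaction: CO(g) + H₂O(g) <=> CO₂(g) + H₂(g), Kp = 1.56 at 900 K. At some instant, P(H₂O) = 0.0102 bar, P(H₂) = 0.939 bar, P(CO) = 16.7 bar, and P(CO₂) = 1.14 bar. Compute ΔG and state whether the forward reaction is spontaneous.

ΔG = 10.4 kJ/mol; the forward reaction is non-spontaneous

Qp = P(CO₂)·P(H₂) / (P(CO)·P(H₂O)) = (1.14)·(0.939) / ((16.7)·(0.0102)) = 6.28
ΔG = RT ln(Qp/Kp) = (8.314 J mol⁻¹ K⁻¹)(900 K) × ln(6.28/1.56)
   = (7.483 kJ/mol)(1.393) = 10.4 kJ/mol
ΔG > 0, so the forward reaction is non-spontaneous (proceeds in reverse).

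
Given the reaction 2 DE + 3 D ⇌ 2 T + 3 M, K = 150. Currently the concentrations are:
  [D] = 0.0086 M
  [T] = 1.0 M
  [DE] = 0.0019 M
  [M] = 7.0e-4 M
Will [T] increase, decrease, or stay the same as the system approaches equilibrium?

stay the same

Q = [T]²·[M]³ / ([DE]²·[D]³) = (1.0)²·(7.0e-4)³ / ((0.0019)²·(0.0086)³) = 150
Q = 150 = K; the system is at equilibrium.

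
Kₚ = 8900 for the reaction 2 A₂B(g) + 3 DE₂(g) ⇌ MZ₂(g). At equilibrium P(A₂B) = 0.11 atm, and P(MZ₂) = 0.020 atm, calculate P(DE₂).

P(DE₂) = 0.057 atm

At equilibrium, Kₚ = P(MZ₂) / (P(A₂B)²·P(DE₂)³) = 8900.
(0.020) / ((0.11)²·(P(DE₂))³) = 8900
P(DE₂)³ = 1.86×10⁻⁴ ⇒ P(DE₂) = 0.057 atm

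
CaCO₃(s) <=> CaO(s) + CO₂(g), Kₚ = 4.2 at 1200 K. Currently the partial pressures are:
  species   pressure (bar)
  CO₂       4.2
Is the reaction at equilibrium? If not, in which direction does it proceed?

(CaCO₃, CaO are pure solids — omitted from Qₚ.)
Qₚ = P(CO₂) = 4.2
Qₚ = 4.2 = Kₚ, so the system is already at equilibrium.

no net change (already at equilibrium)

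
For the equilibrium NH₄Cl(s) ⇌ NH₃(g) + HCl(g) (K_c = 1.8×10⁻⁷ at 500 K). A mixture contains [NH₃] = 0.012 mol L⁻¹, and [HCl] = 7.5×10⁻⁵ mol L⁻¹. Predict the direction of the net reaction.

(NH₄Cl is a pure solid — omitted from Q_c.)
Q_c = [NH₃]·[HCl] = (0.012)·(7.5×10⁻⁵) = 9.0×10⁻⁷
Q_c = 9.0×10⁻⁷ > K_c = 1.8×10⁻⁷, so the reverse reaction proceeds.

reverse (toward reactants)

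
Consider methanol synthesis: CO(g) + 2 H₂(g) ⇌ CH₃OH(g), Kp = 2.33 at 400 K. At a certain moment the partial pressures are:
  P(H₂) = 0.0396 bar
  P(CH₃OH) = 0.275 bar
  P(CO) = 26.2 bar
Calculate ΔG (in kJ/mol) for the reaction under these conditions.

ΔG = 3.51 kJ/mol

Qp = P(CH₃OH) / (P(CO)·P(H₂)²) = (0.275) / ((26.2)·(0.0396)²) = 6.69
ΔG = RT ln(Qp/Kp) = (8.314 J mol⁻¹ K⁻¹)(400 K) × ln(6.69/2.33)
   = (3.326 kJ/mol)(1.055) = 3.51 kJ/mol
ΔG > 0, so the forward reaction is non-spontaneous (proceeds in reverse).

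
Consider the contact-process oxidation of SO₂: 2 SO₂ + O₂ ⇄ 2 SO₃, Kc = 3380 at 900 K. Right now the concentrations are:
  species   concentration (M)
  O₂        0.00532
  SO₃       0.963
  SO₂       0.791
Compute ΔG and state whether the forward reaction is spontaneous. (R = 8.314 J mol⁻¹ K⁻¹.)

Qc = [SO₃]² / ([SO₂]²·[O₂]) = (0.963)² / ((0.791)²·(0.00532)) = 279
ΔG = RT ln(Qc/Kc) = (8.314 J mol⁻¹ K⁻¹)(900 K) × ln(279/3380)
   = (7.483 kJ/mol)(-2.494) = -18.7 kJ/mol
ΔG < 0, so the forward reaction is spontaneous (proceeds forward).

ΔG = -18.7 kJ/mol; the forward reaction is spontaneous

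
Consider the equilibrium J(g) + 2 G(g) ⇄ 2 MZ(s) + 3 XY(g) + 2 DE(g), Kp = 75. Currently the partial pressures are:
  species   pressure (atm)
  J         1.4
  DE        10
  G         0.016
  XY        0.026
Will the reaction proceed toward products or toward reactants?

(MZ is a pure solid — omitted from Qp.)
Qp = P(XY)³·P(DE)² / (P(J)·P(G)²) = (0.026)³·(10)² / ((1.4)·(0.016)²) = 4.9
Qp = 4.9 < Kp = 75, so the forward reaction proceeds.

to the right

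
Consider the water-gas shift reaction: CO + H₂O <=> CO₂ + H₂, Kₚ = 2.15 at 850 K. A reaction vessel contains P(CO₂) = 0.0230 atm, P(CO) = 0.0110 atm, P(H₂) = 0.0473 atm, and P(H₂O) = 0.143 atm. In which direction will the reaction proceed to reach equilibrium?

in the forward direction

Qₚ = P(CO₂)·P(H₂) / (P(CO)·P(H₂O)) = (0.0230)·(0.0473) / ((0.0110)·(0.143)) = 0.692
Qₚ = 0.692 < Kₚ = 2.15, so the forward reaction proceeds.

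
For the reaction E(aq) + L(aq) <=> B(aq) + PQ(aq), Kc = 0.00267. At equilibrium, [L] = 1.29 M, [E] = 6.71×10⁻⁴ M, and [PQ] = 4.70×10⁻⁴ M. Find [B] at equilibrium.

At equilibrium, Kc = [B]·[PQ] / ([E]·[L]) = 0.00267.
([B])·(4.70×10⁻⁴) / ((6.71×10⁻⁴)·(1.29)) = 0.00267
[B] = 0.00492 M

[B] = 0.00492 M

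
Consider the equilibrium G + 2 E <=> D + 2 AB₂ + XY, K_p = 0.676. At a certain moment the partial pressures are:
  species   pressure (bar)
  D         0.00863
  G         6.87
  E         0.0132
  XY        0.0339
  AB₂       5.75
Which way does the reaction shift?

reverse (toward reactants)

Q_p = P(D)·P(AB₂)²·P(XY) / (P(G)·P(E)²) = (0.00863)·(5.75)²·(0.0339) / ((6.87)·(0.0132)²) = 8.08
Q_p = 8.08 > K_p = 0.676, so the reverse reaction proceeds.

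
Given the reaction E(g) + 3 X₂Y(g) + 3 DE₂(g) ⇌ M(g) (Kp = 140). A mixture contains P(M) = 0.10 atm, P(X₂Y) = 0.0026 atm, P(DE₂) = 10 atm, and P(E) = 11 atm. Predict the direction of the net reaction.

Qp = P(M) / (P(E)·P(X₂Y)³·P(DE₂)³) = (0.10) / ((11)·(0.0026)³·(10)³) = 520
Qp = 520 > Kp = 140, so the reverse reaction proceeds.

to the left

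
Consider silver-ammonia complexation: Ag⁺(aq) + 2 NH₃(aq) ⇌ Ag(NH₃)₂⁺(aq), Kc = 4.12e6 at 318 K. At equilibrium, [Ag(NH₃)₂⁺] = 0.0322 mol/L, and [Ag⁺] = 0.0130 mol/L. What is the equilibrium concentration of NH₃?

At equilibrium, Kc = [Ag(NH₃)₂⁺] / ([Ag⁺]·[NH₃]²) = 4.12e6.
(0.0322) / ((0.0130)·([NH₃])²) = 4.12e6
[NH₃]² = 6.01e-7 ⇒ [NH₃] = 7.75e-4 mol/L

[NH₃] = 7.75e-4 mol/L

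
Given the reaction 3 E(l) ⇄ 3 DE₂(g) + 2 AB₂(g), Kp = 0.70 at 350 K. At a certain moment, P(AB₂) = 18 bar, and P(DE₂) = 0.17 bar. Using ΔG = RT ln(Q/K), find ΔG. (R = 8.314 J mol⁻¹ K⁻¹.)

ΔG = 2.39 kJ/mol

(E is a pure liquid — omitted from Qp.)
Qp = P(DE₂)³·P(AB₂)² = (0.17)³·(18)² = 1.59
ΔG = RT ln(Qp/Kp) = (8.314 J mol⁻¹ K⁻¹)(350 K) × ln(1.59/0.70)
   = (2.910 kJ/mol)(0.8204) = 2.39 kJ/mol
ΔG > 0, so the forward reaction is non-spontaneous (proceeds in reverse).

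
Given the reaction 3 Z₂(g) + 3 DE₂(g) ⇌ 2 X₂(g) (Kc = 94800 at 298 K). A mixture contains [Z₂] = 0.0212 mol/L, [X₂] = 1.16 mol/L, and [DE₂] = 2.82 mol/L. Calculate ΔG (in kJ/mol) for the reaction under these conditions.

Qc = [X₂]² / ([Z₂]³·[DE₂]³) = (1.16)² / ((0.0212)³·(2.82)³) = 6300
ΔG = RT ln(Qc/Kc) = (8.314 J mol⁻¹ K⁻¹)(298 K) × ln(6300/94800)
   = (2.478 kJ/mol)(-2.711) = -6.72 kJ/mol
ΔG < 0, so the forward reaction is spontaneous (proceeds forward).

ΔG = -6.72 kJ/mol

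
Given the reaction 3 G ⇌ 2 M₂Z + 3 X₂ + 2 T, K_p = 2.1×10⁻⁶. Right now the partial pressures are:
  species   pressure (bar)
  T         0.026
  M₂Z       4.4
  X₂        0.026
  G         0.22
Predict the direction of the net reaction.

to the left

Q_p = P(M₂Z)²·P(X₂)³·P(T)² / P(G)³ = (4.4)²·(0.026)³·(0.026)² / (0.22)³ = 2.2×10⁻⁵
Q_p = 2.2×10⁻⁵ > K_p = 2.1×10⁻⁶, so the reverse reaction proceeds.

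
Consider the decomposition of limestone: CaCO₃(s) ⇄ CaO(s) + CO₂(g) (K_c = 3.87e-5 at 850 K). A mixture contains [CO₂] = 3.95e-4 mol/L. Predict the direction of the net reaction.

reverse (toward reactants)

(CaCO₃, CaO are pure solids — omitted from Q_c.)
Q_c = [CO₂] = 3.95e-4
Q_c = 3.95e-4 > K_c = 3.87e-5, so the reverse reaction proceeds.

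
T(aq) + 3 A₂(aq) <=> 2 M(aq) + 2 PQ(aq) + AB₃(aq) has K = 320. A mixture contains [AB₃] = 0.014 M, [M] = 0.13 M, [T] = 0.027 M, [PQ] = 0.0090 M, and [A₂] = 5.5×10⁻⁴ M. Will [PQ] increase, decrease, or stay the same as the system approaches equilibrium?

Q = [M]²·[PQ]²·[AB₃] / ([T]·[A₂]³) = (0.13)²·(0.0090)²·(0.014) / ((0.027)·(5.5×10⁻⁴)³) = 4300
Q = 4300 > K = 320: net reverse reaction.
PQ is a product, so it decreases.

decrease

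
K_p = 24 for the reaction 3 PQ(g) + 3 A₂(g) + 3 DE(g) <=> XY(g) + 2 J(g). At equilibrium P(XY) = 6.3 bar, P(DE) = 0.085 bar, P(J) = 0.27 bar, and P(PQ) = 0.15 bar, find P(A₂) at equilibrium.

P(A₂) = 21 bar

At equilibrium, K_p = P(XY)·P(J)² / (P(PQ)³·P(A₂)³·P(DE)³) = 24.
(6.3)·(0.27)² / ((0.15)³·(P(A₂))³·(0.085)³) = 24
P(A₂)³ = 9230 ⇒ P(A₂) = 21 bar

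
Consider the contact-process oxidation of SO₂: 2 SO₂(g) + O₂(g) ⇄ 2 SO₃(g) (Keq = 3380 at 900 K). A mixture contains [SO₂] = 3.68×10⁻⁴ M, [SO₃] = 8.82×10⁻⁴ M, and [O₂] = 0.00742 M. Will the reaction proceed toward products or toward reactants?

Q = [SO₃]² / ([SO₂]²·[O₂]) = (8.82×10⁻⁴)² / ((3.68×10⁻⁴)²·(0.00742)) = 774
Q = 774 < Keq = 3380, so the forward reaction proceeds.

in the forward direction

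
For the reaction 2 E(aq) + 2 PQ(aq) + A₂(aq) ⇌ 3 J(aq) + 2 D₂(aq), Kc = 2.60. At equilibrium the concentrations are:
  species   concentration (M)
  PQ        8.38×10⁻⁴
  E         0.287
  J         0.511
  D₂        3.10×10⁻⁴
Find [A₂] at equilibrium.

[A₂] = 0.0853 M

At equilibrium, Kc = [J]³·[D₂]² / ([E]²·[PQ]²·[A₂]) = 2.60.
(0.511)³·(3.10×10⁻⁴)² / ((0.287)²·(8.38×10⁻⁴)²·([A₂])) = 2.60
[A₂] = 0.0853 M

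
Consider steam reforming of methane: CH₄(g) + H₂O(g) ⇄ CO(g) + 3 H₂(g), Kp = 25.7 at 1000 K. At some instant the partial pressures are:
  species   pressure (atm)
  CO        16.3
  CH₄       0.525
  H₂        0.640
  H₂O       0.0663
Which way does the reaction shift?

toward reactants

Qp = P(CO)·P(H₂)³ / (P(CH₄)·P(H₂O)) = (16.3)·(0.640)³ / ((0.525)·(0.0663)) = 123
Qp = 123 > Kp = 25.7, so the reverse reaction proceeds.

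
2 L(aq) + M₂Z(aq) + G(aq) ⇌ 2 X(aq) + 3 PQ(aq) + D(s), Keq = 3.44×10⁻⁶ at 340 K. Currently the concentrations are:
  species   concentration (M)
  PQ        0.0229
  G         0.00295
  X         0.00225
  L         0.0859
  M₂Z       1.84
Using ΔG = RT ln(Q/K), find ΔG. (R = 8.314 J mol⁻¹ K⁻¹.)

(D is a pure solid — omitted from Q.)
Q = [X]²·[PQ]³ / ([L]²·[M₂Z]·[G]) = (0.00225)²·(0.0229)³ / ((0.0859)²·(1.84)·(0.00295)) = 1.52×10⁻⁶
ΔG = RT ln(Q/Keq) = (8.314 J mol⁻¹ K⁻¹)(340 K) × ln(1.52×10⁻⁶/3.44×10⁻⁶)
   = (2.827 kJ/mol)(-0.8168) = -2.31 kJ/mol
ΔG < 0, so the forward reaction is spontaneous (proceeds forward).

ΔG = -2.31 kJ/mol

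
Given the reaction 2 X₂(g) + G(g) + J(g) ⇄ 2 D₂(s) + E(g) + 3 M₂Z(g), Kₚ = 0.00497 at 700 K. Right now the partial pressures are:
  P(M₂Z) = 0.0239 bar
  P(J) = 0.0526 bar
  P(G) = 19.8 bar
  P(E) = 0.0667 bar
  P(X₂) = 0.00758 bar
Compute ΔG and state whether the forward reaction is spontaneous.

(D₂ is a pure solid — omitted from Qₚ.)
Qₚ = P(E)·P(M₂Z)³ / (P(X₂)²·P(G)·P(J)) = (0.0667)·(0.0239)³ / ((0.00758)²·(19.8)·(0.0526)) = 0.0152
ΔG = RT ln(Qₚ/Kₚ) = (8.314 J mol⁻¹ K⁻¹)(700 K) × ln(0.0152/0.00497)
   = (5.820 kJ/mol)(1.118) = 6.51 kJ/mol
ΔG > 0, so the forward reaction is non-spontaneous (proceeds in reverse).

ΔG = 6.51 kJ/mol; the forward reaction is non-spontaneous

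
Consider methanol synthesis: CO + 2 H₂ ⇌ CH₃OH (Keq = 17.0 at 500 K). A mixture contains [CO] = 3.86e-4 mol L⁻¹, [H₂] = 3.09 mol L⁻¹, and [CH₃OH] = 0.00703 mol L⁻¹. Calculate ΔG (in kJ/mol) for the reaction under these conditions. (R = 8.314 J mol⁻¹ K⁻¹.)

ΔG = -9.09 kJ/mol

Q = [CH₃OH] / ([CO]·[H₂]²) = (0.00703) / ((3.86e-4)·(3.09)²) = 1.91
ΔG = RT ln(Q/Keq) = (8.314 J mol⁻¹ K⁻¹)(500 K) × ln(1.91/17.0)
   = (4.157 kJ/mol)(-2.186) = -9.09 kJ/mol
ΔG < 0, so the forward reaction is spontaneous (proceeds forward).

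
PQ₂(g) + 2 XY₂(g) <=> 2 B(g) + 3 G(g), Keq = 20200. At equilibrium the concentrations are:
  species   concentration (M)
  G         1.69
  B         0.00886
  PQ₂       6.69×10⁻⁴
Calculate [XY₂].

[XY₂] = 0.00530 M

At equilibrium, Keq = [B]²·[G]³ / ([PQ₂]·[XY₂]²) = 20200.
(0.00886)²·(1.69)³ / ((6.69×10⁻⁴)·([XY₂])²) = 20200
[XY₂]² = 2.80×10⁻⁵ ⇒ [XY₂] = 0.00530 M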